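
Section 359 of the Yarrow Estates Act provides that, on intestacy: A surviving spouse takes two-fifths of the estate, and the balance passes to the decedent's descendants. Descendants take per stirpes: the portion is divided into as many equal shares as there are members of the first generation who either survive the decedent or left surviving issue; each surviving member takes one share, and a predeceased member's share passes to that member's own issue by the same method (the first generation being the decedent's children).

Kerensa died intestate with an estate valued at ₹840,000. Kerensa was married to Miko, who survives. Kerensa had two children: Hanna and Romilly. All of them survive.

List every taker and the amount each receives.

Miko takes two-fifths of ₹840,000 = ₹336,000. The remaining ₹504,000 passes to the descendants.
The descendants' portion (₹504,000) is divided into 2 shares of ₹252,000: Hanna and Romilly each take ₹252,000.

Miko: ₹336,000; Hanna: ₹252,000; Romilly: ₹252,000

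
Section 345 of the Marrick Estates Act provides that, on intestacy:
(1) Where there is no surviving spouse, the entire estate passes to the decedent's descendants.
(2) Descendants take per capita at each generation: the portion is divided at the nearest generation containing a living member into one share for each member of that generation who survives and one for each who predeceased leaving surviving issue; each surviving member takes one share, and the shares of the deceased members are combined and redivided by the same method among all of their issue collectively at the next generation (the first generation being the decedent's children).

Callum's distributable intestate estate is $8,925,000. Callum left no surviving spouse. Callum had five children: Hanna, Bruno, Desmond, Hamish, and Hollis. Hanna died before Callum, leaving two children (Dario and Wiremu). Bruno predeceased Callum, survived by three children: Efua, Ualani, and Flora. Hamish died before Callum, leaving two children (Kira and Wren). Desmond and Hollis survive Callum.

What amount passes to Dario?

Dario receives $765,000.

The entire $8,925,000 passes to the descendants.
That amount ($8,925,000) is divided at the children's generation into 5 shares of $1,785,000. Desmond and Hollis each take $1,785,000. The 3 shares of the deceased (Hanna, Bruno, and Hamish) are combined into a pool of $5,355,000.
That pool ($5,355,000) is divided at the grandchildren's generation equally among Dario, Wiremu, Efua, Ualani, Flora, Kira, and Wren: $765,000 each.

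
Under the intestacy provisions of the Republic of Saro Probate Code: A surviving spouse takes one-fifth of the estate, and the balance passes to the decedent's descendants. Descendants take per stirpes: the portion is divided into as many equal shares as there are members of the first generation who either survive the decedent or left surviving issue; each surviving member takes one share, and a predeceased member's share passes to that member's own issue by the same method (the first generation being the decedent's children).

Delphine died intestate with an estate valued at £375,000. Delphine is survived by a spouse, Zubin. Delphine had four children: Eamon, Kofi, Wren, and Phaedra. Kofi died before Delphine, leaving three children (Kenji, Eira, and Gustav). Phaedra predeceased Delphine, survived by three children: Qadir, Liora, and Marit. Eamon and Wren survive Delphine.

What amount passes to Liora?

Liora receives £25,000.

Zubin takes one-fifth of £375,000 = £75,000. The remaining £300,000 passes to the descendants.
The descendants' portion (£300,000) is divided into 4 shares of £75,000: Eamon and Wren each take £75,000; Kofi's £75,000 share passes to Kofi's issue; Phaedra's £75,000 share passes to Phaedra's issue.
Kofi's share (£75,000) is divided into 3 shares of £25,000: Kenji, Eira, and Gustav each take £25,000.
Phaedra's share (£75,000) is divided into 3 shares of £25,000: Qadir, Liora, and Marit each take £25,000.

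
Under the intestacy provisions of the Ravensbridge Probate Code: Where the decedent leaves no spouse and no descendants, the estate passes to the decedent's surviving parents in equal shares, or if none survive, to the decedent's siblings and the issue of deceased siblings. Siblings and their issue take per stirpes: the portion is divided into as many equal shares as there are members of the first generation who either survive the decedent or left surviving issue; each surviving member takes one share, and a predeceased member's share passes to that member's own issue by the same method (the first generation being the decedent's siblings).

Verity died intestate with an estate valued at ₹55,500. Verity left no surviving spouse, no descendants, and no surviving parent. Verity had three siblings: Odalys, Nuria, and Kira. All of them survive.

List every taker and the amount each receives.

Odalys: ₹18,500; Nuria: ₹18,500; Kira: ₹18,500

The entire ₹55,500 passes to the siblings and their issue.
That amount (₹55,500) is divided into 3 shares of ₹18,500: Odalys, Nuria, and Kira each take ₹18,500.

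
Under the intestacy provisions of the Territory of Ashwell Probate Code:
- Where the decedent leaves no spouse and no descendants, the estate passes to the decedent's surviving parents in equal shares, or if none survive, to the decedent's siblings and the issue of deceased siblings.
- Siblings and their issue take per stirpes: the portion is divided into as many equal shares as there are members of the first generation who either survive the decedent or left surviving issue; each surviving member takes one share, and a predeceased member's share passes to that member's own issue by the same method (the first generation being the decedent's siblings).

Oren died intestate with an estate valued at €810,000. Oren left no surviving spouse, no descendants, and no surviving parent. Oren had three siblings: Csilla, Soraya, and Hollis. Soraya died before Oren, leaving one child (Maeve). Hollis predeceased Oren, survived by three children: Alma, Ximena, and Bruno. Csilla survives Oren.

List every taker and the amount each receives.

The entire €810,000 passes to the siblings and their issue.
That amount (€810,000) is divided into 3 shares of €270,000: Csilla takes €270,000; Soraya's €270,000 share passes to Soraya's issue; Hollis's €270,000 share passes to Hollis's issue.
Soraya's share (€270,000) passes entirely to Maeve.
Hollis's share (€270,000) is divided into 3 shares of €90,000: Alma, Ximena, and Bruno each take €90,000.

Csilla: €270,000; Maeve: €270,000; Alma: €90,000; Ximena: €90,000; Bruno: €90,000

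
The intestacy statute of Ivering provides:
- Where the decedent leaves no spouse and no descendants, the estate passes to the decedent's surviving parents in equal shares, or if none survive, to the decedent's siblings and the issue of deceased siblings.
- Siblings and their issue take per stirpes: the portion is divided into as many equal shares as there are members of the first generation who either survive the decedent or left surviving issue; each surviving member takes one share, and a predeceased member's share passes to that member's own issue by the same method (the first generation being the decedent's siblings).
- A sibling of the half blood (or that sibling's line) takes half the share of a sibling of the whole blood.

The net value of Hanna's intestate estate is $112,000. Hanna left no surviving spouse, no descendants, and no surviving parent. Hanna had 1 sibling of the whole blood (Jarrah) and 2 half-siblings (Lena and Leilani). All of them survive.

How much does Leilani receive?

Leilani receives $28,000.

The entire $112,000 passes to the siblings and their issue.
Counting each half-blood sibling's line as half a unit, there are 2 units in $112,000, so one unit is $56,000. Whole-blood lines (Jarrah) take $56,000 each; half-blood lines (Lena and Leilani) take $28,000 each.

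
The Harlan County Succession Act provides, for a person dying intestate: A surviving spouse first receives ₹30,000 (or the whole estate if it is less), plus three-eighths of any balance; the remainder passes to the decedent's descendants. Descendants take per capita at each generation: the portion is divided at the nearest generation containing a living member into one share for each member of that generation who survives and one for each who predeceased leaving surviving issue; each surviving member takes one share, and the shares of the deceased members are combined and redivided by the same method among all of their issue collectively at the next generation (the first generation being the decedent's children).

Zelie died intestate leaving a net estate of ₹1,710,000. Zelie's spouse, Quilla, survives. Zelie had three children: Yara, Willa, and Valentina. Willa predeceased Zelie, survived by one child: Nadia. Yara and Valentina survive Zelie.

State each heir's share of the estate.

Quilla: ₹660,000; Yara: ₹350,000; Nadia: ₹350,000; Valentina: ₹350,000

Quilla first takes ₹30,000, leaving a balance of ₹1,680,000. Quilla then takes three-eighths of the balance (₹630,000), for a total of ₹660,000. The remaining ₹1,050,000 passes to the descendants.
The descendants' portion (₹1,050,000) is divided at the children's generation into 3 shares of ₹350,000. Yara and Valentina each take ₹350,000. The remaining share for the deceased Willa (₹350,000) is carried to the next generation.
That pool (₹350,000) passes entirely to Nadia, the sole taker at the grandchildren's generation.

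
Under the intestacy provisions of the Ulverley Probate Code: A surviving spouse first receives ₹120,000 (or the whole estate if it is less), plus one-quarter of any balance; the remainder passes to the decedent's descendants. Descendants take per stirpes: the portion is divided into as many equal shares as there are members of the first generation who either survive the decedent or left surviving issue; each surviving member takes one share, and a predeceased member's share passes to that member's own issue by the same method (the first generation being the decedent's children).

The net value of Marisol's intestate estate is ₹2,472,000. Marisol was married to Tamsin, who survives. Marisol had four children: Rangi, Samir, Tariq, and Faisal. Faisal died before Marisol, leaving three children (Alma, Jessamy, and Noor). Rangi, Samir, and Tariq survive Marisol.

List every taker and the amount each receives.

Tamsin first takes ₹120,000, leaving a balance of ₹2,352,000. Tamsin then takes one-quarter of the balance (₹588,000), for a total of ₹708,000. The remaining ₹1,764,000 passes to the descendants.
The descendants' portion (₹1,764,000) is divided into 4 shares of ₹441,000: Rangi, Samir, and Tariq each take ₹441,000; Faisal's ₹441,000 share passes to Faisal's issue.
Faisal's share (₹441,000) is divided into 3 shares of ₹147,000: Alma, Jessamy, and Noor each take ₹147,000.

Tamsin: ₹708,000; Rangi: ₹441,000; Samir: ₹441,000; Tariq: ₹441,000; Alma: ₹147,000; Jessamy: ₹147,000; Noor: ₹147,000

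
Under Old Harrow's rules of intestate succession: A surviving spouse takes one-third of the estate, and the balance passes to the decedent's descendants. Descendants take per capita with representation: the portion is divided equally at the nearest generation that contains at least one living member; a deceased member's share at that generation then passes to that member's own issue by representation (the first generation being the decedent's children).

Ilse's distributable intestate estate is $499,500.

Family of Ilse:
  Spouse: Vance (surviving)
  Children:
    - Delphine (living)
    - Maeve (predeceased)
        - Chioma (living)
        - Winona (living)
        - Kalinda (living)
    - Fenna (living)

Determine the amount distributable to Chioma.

Chioma receives $37,000.

Vance takes one-third of $499,500 = $166,500. The remaining $333,000 passes to the descendants.
The descendants' portion ($333,000) is divided into 3 shares of $111,000: Delphine and Fenna each take $111,000; Maeve's $111,000 share passes to Maeve's issue.
Maeve's share ($111,000) is divided into 3 shares of $37,000: Chioma, Winona, and Kalinda each take $37,000.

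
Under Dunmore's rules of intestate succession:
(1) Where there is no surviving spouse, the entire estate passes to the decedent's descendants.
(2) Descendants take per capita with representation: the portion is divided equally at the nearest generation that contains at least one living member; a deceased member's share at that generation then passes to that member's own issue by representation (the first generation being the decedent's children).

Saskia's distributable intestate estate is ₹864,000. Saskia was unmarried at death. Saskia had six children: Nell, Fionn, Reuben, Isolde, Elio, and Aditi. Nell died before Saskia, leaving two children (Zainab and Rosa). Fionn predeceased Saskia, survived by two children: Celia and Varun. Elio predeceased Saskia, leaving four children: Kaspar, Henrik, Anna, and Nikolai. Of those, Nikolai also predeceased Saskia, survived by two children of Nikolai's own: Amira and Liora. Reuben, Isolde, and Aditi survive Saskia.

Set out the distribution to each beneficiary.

The entire ₹864,000 passes to the descendants.
That amount (₹864,000) is divided into 6 shares of ₹144,000: Reuben, Isolde, and Aditi each take ₹144,000; Nell's ₹144,000 share passes to Nell's issue; Fionn's ₹144,000 share passes to Fionn's issue; Elio's ₹144,000 share passes to Elio's issue.
Nell's share (₹144,000) is divided into 2 shares of ₹72,000: Zainab and Rosa each take ₹72,000.
Fionn's share (₹144,000) is divided into 2 shares of ₹72,000: Celia and Varun each take ₹72,000.
Elio's share (₹144,000) is divided into 4 shares of ₹36,000: Kaspar, Henrik, and Anna each take ₹36,000; Nikolai's ₹36,000 share passes to Nikolai's issue.
Nikolai's share (₹36,000) is divided into 2 shares of ₹18,000: Amira and Liora each take ₹18,000.

Zainab: ₹72,000; Rosa: ₹72,000; Celia: ₹72,000; Varun: ₹72,000; Reuben: ₹144,000; Isolde: ₹144,000; Kaspar: ₹36,000; Henrik: ₹36,000; Anna: ₹36,000; Amira: ₹18,000; Liora: ₹18,000; Aditi: ₹144,000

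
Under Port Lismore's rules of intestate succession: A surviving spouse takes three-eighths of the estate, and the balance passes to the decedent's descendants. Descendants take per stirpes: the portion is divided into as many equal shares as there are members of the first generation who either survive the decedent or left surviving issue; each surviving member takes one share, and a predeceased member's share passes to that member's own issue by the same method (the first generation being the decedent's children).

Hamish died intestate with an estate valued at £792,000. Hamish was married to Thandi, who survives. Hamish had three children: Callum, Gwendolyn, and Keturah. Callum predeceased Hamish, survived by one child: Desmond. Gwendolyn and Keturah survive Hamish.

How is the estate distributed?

Thandi: £297,000; Desmond: £165,000; Gwendolyn: £165,000; Keturah: £165,000

Thandi takes three-eighths of £792,000 = £297,000. The remaining £495,000 passes to the descendants.
The descendants' portion (£495,000) is divided into 3 shares of £165,000: Gwendolyn and Keturah each take £165,000; Callum's £165,000 share passes to Callum's issue.
Callum's share (£165,000) passes entirely to Desmond.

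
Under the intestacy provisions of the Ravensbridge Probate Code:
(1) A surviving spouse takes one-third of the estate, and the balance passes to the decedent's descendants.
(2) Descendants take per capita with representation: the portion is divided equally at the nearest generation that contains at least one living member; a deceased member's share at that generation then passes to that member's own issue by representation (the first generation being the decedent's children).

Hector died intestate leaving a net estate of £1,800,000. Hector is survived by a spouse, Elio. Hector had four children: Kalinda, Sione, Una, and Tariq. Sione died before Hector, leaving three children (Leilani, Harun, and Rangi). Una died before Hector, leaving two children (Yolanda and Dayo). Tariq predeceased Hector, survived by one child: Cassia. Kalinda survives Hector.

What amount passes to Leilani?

Leilani receives £100,000.

Elio takes one-third of £1,800,000 = £600,000. The remaining £1,200,000 passes to the descendants.
The descendants' portion (£1,200,000) is divided into 4 shares of £300,000: Kalinda takes £300,000; Sione's £300,000 share passes to Sione's issue; Una's £300,000 share passes to Una's issue; Tariq's £300,000 share passes to Tariq's issue.
Sione's share (£300,000) is divided into 3 shares of £100,000: Leilani, Harun, and Rangi each take £100,000.
Una's share (£300,000) is divided into 2 shares of £150,000: Yolanda and Dayo each take £150,000.
Tariq's share (£300,000) passes entirely to Cassia.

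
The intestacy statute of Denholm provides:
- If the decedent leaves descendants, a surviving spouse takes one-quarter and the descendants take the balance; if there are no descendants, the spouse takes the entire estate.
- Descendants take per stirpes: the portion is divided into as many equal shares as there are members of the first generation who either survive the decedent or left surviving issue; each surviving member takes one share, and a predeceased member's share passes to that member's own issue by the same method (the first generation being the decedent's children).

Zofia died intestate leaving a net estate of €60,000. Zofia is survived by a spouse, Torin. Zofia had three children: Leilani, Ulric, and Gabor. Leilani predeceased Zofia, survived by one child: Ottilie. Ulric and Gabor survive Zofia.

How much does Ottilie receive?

Ottilie receives €15,000.

Torin takes one-quarter of €60,000 = €15,000. The remaining €45,000 passes to the descendants.
The descendants' portion (€45,000) is divided into 3 shares of €15,000: Ulric and Gabor each take €15,000; Leilani's €15,000 share passes to Leilani's issue.
Leilani's share (€15,000) passes entirely to Ottilie.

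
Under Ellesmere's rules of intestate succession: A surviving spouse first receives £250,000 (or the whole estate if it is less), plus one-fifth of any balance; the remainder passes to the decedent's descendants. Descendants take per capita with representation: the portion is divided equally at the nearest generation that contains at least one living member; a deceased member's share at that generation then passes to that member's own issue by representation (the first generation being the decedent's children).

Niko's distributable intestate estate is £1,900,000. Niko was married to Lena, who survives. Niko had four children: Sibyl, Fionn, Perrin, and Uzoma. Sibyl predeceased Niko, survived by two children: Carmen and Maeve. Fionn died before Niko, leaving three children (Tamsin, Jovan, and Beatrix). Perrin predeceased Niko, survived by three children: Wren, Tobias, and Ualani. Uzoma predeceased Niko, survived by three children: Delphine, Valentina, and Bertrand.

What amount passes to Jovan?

Lena first takes £250,000, leaving a balance of £1,650,000. Lena then takes one-fifth of the balance (£330,000), for a total of £580,000. The remaining £1,320,000 passes to the descendants.
No child survives, so the initial division is made at the grandchildren's generation.
The descendants' portion (£1,320,000) is divided into 11 shares of £120,000: Carmen, Maeve, Tamsin, Jovan, Beatrix, Wren, Tobias, Ualani, Delphine, Valentina, and Bertrand each take £120,000.

Jovan receives £120,000.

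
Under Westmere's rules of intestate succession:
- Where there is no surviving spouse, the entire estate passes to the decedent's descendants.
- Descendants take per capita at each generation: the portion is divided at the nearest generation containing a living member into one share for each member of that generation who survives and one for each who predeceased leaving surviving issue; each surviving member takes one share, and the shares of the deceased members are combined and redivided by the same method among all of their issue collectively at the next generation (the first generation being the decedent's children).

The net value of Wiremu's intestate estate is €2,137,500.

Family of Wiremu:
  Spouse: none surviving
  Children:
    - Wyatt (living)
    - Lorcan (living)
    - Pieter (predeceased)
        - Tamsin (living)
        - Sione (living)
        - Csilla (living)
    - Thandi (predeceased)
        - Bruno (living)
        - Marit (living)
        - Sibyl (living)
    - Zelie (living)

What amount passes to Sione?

Sione receives €142,500.

The entire €2,137,500 passes to the descendants.
That amount (€2,137,500) is divided at the children's generation into 5 shares of €427,500. Wyatt, Lorcan, and Zelie each take €427,500. The 2 shares of the deceased (Pieter and Thandi) are combined into a pool of €855,000.
That pool (€855,000) is divided at the grandchildren's generation equally among Tamsin, Sione, Csilla, Bruno, Marit, and Sibyl: €142,500 each.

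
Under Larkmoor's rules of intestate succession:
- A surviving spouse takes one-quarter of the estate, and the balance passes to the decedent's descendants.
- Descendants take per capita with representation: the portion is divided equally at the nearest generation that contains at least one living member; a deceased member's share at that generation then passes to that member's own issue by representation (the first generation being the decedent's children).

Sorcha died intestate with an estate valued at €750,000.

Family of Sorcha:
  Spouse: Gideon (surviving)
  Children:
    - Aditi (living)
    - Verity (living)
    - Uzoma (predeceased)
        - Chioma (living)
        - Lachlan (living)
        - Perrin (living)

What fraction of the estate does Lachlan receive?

Gideon takes one-quarter of €750,000 = €187,500. The remaining €562,500 passes to the descendants.
The descendants' portion (€562,500) is divided into 3 shares of €187,500: Aditi and Verity each take €187,500; Uzoma's €187,500 share passes to Uzoma's issue.
Uzoma's share (€187,500) is divided into 3 shares of €62,500: Chioma, Lachlan, and Perrin each take €62,500.

Lachlan receives 1/12 of the estate.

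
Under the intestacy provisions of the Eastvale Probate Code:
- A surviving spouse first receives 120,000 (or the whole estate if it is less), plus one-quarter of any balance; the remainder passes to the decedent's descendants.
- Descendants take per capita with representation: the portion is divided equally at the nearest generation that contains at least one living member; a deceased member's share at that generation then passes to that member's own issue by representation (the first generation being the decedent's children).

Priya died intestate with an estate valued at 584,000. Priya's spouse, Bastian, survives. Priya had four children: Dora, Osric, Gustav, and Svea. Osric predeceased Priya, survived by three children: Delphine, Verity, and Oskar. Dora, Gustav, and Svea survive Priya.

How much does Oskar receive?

Bastian first takes 120,000, leaving a balance of 464,000. Bastian then takes one-quarter of the balance (116,000), for a total of 236,000. The remaining 348,000 passes to the descendants.
The descendants' portion (348,000) is divided into 4 shares of 87,000: Dora, Gustav, and Svea each take 87,000; Osric's 87,000 share passes to Osric's issue.
Osric's share (87,000) is divided into 3 shares of 29,000: Delphine, Verity, and Oskar each take 29,000.

Oskar receives 29,000.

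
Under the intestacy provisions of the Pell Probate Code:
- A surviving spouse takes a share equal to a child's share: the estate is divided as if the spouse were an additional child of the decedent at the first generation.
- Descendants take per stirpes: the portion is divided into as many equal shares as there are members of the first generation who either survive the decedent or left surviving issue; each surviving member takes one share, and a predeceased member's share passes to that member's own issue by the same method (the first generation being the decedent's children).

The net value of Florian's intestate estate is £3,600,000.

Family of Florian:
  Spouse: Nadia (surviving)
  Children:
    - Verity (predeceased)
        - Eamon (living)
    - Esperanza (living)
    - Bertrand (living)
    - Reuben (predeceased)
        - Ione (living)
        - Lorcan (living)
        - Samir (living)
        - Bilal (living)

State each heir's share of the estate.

Nadia: £720,000; Eamon: £720,000; Esperanza: £720,000; Bertrand: £720,000; Ione: £180,000; Lorcan: £180,000; Samir: £180,000; Bilal: £180,000

The spouse counts as an additional share at the children's level, so there are 5 primary shares of £720,000. Nadia takes one such share (£720,000).
The children's combined portion (£2,880,000) is divided into 4 shares of £720,000: Esperanza and Bertrand each take £720,000; Verity's £720,000 share passes to Verity's issue; Reuben's £720,000 share passes to Reuben's issue.
Verity's share (£720,000) passes entirely to Eamon.
Reuben's share (£720,000) is divided into 4 shares of £180,000: Ione, Lorcan, Samir, and Bilal each take £180,000.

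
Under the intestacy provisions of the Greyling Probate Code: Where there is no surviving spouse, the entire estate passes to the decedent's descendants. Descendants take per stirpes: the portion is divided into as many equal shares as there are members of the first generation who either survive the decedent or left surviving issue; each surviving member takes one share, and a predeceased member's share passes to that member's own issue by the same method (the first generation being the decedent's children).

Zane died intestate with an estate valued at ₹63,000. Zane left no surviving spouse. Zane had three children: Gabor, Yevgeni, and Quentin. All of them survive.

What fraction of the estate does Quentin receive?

Quentin receives 1/3 of the estate.

The entire ₹63,000 passes to the descendants.
That amount (₹63,000) is divided into 3 shares of ₹21,000: Gabor, Yevgeni, and Quentin each take ₹21,000.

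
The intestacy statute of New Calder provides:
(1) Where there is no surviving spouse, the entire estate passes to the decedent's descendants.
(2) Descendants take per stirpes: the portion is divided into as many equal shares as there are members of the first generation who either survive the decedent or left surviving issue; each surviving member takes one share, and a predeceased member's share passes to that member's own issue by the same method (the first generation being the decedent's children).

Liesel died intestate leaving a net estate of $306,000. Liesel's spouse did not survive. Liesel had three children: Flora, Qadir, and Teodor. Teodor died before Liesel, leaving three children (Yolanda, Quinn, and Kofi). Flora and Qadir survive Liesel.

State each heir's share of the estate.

Flora: $102,000; Qadir: $102,000; Yolanda: $34,000; Quinn: $34,000; Kofi: $34,000

The entire $306,000 passes to the descendants.
That amount ($306,000) is divided into 3 shares of $102,000: Flora and Qadir each take $102,000; Teodor's $102,000 share passes to Teodor's issue.
Teodor's share ($102,000) is divided into 3 shares of $34,000: Yolanda, Quinn, and Kofi each take $34,000.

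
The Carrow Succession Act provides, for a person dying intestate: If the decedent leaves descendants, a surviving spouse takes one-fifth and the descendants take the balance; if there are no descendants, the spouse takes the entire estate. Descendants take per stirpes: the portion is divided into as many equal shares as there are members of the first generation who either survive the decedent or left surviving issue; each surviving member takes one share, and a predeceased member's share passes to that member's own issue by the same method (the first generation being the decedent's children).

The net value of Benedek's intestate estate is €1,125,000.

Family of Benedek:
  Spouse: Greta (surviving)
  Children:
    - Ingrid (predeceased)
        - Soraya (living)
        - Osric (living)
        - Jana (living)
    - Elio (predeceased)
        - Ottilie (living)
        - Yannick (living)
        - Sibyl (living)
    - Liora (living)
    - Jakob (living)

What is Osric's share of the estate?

Osric receives €75,000.

Greta takes one-fifth of €1,125,000 = €225,000. The remaining €900,000 passes to the descendants.
The descendants' portion (€900,000) is divided into 4 shares of €225,000: Liora and Jakob each take €225,000; Ingrid's €225,000 share passes to Ingrid's issue; Elio's €225,000 share passes to Elio's issue.
Ingrid's share (€225,000) is divided into 3 shares of €75,000: Soraya, Osric, and Jana each take €75,000.
Elio's share (€225,000) is divided into 3 shares of €75,000: Ottilie, Yannick, and Sibyl each take €75,000.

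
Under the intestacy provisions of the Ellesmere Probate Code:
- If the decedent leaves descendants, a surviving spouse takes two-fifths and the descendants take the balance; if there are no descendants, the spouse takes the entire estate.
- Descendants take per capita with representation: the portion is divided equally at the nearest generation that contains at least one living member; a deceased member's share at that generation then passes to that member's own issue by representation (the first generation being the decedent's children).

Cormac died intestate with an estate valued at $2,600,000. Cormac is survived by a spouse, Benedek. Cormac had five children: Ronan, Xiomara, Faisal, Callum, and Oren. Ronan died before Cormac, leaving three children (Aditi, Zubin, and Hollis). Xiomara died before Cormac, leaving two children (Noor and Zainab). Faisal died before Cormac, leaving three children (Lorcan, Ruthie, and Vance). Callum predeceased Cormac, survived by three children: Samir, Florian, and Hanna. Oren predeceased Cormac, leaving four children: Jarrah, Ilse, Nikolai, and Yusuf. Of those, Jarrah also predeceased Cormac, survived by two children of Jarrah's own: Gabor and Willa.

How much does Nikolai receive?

Nikolai receives $104,000.

Benedek takes two-fifths of $2,600,000 = $1,040,000. The remaining $1,560,000 passes to the descendants.
No child survives, so the initial division is made at the grandchildren's generation.
The descendants' portion ($1,560,000) is divided into 15 shares of $104,000: Aditi, Zubin, Hollis, Noor, Zainab, Lorcan, Ruthie, Vance, Samir, Florian, Hanna, Ilse, Nikolai, and Yusuf each take $104,000; Jarrah's $104,000 share passes to Jarrah's issue.
Jarrah's share ($104,000) is divided into 2 shares of $52,000: Gabor and Willa each take $52,000.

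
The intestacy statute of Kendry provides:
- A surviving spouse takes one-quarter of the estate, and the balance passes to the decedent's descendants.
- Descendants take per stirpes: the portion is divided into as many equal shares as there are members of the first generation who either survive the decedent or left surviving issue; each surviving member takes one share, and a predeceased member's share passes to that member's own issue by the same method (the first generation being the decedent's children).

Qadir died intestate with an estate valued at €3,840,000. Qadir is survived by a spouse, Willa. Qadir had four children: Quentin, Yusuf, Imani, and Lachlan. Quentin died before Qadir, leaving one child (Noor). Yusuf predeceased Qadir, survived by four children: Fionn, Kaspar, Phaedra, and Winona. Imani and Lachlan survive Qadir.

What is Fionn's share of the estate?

Willa takes one-quarter of €3,840,000 = €960,000. The remaining €2,880,000 passes to the descendants.
The descendants' portion (€2,880,000) is divided into 4 shares of €720,000: Imani and Lachlan each take €720,000; Quentin's €720,000 share passes to Quentin's issue; Yusuf's €720,000 share passes to Yusuf's issue.
Quentin's share (€720,000) passes entirely to Noor.
Yusuf's share (€720,000) is divided into 4 shares of €180,000: Fionn, Kaspar, Phaedra, and Winona each take €180,000.

Fionn receives €180,000.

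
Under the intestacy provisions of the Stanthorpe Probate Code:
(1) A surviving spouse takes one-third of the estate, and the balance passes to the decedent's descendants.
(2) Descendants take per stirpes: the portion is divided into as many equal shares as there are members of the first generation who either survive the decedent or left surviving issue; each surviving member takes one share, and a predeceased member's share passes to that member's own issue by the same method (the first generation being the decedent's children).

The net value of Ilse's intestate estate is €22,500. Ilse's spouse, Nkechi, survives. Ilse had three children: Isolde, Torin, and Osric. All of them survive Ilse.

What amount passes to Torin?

Torin receives €5,000.

Nkechi takes one-third of €22,500 = €7,500. The remaining €15,000 passes to the descendants.
The descendants' portion (€15,000) is divided into 3 shares of €5,000: Isolde, Torin, and Osric each take €5,000.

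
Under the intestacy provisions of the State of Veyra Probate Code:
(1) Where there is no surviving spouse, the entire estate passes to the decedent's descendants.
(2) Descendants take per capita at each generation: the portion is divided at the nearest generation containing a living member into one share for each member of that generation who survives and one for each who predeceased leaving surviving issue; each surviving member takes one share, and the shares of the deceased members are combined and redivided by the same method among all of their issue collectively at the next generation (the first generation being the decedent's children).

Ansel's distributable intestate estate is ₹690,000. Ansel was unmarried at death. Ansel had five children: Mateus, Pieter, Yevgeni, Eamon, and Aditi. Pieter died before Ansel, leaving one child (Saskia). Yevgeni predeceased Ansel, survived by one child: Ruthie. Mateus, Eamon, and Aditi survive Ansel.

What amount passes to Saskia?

The entire ₹690,000 passes to the descendants.
That amount (₹690,000) is divided at the children's generation into 5 shares of ₹138,000. Mateus, Eamon, and Aditi each take ₹138,000. The 2 shares of the deceased (Pieter and Yevgeni) are combined into a pool of ₹276,000.
That pool (₹276,000) is divided at the grandchildren's generation equally among Saskia and Ruthie: ₹138,000 each.

Saskia receives ₹138,000.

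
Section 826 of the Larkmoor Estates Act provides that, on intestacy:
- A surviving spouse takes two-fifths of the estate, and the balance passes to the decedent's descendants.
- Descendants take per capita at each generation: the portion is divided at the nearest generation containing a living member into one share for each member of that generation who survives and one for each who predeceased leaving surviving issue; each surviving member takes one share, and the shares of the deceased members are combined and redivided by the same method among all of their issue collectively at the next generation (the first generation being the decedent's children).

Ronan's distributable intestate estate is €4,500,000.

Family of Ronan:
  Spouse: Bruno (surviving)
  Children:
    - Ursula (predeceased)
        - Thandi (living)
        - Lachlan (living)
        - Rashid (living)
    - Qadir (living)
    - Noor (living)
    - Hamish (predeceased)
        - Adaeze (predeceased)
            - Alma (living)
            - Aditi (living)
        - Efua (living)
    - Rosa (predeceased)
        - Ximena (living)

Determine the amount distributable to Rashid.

Bruno takes two-fifths of €4,500,000 = €1,800,000. The remaining €2,700,000 passes to the descendants.
The descendants' portion (€2,700,000) is divided at the children's generation into 5 shares of €540,000. Qadir and Noor each take €540,000. The 3 shares of the deceased (Ursula, Hamish, and Rosa) are combined into a pool of €1,620,000.
That pool (€1,620,000) is divided at the grandchildren's generation into 6 shares of €270,000. Thandi, Lachlan, Rashid, Efua, and Ximena each take €270,000. The remaining share for the deceased Adaeze (€270,000) is carried to the next generation.
That pool (€270,000) is divided at the great-grandchildren's generation equally among Alma and Aditi: €135,000 each.

Rashid receives €270,000.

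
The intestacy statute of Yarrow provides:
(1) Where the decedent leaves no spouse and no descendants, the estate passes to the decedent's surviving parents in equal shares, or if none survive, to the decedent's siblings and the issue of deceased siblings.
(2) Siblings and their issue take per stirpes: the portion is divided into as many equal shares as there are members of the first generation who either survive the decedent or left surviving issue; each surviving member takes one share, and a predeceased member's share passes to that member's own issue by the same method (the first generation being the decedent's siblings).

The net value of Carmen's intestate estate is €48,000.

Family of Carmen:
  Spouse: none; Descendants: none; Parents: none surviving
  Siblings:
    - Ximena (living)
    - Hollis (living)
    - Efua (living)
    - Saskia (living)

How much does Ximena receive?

Ximena receives €12,000.

The entire €48,000 passes to the siblings and their issue.
That amount (€48,000) is divided into 4 shares of €12,000: Ximena, Hollis, Efua, and Saskia each take €12,000.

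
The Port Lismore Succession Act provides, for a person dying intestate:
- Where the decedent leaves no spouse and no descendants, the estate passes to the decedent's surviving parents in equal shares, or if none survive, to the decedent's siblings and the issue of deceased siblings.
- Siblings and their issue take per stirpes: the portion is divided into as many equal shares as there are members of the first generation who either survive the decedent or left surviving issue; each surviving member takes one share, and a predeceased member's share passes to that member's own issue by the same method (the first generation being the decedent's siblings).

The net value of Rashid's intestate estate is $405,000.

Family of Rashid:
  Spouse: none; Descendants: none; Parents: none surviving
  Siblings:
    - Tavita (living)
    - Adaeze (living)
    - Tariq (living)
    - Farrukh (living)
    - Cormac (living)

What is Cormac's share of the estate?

Cormac receives $81,000.

The entire $405,000 passes to the siblings and their issue.
That amount ($405,000) is divided into 5 shares of $81,000: Tavita, Adaeze, Tariq, Farrukh, and Cormac each take $81,000.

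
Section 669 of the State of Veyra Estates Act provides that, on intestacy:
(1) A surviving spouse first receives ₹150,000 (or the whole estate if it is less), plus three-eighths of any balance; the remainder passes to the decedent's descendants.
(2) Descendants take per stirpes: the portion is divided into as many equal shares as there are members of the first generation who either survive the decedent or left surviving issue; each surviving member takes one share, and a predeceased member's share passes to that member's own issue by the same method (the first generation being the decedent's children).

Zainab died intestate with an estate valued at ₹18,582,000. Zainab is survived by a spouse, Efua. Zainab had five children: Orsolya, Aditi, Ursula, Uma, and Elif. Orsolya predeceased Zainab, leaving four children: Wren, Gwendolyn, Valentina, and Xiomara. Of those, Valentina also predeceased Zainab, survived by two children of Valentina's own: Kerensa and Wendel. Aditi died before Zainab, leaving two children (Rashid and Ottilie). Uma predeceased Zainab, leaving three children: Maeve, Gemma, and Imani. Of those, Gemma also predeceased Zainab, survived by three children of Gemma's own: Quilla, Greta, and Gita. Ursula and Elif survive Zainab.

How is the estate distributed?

Efua first takes ₹150,000, leaving a balance of ₹18,432,000. Efua then takes three-eighths of the balance (₹6,912,000), for a total of ₹7,062,000. The remaining ₹11,520,000 passes to the descendants.
The descendants' portion (₹11,520,000) is divided into 5 shares of ₹2,304,000: Ursula and Elif each take ₹2,304,000; Orsolya's ₹2,304,000 share passes to Orsolya's issue; Aditi's ₹2,304,000 share passes to Aditi's issue; Uma's ₹2,304,000 share passes to Uma's issue.
Orsolya's share (₹2,304,000) is divided into 4 shares of ₹576,000: Wren, Gwendolyn, and Xiomara each take ₹576,000; Valentina's ₹576,000 share passes to Valentina's issue.
Valentina's share (₹576,000) is divided into 2 shares of ₹288,000: Kerensa and Wendel each take ₹288,000.
Aditi's share (₹2,304,000) is divided into 2 shares of ₹1,152,000: Rashid and Ottilie each take ₹1,152,000.
Uma's share (₹2,304,000) is divided into 3 shares of ₹768,000: Maeve and Imani each take ₹768,000; Gemma's ₹768,000 share passes to Gemma's issue.
Gemma's share (₹768,000) is divided into 3 shares of ₹256,000: Quilla, Greta, and Gita each take ₹256,000.

Efua: ₹7,062,000; Wren: ₹576,000; Gwendolyn: ₹576,000; Kerensa: ₹288,000; Wendel: ₹288,000; Xiomara: ₹576,000; Rashid: ₹1,152,000; Ottilie: ₹1,152,000; Ursula: ₹2,304,000; Maeve: ₹768,000; Quilla: ₹256,000; Greta: ₹256,000; Gita: ₹256,000; Imani: ₹768,000; Elif: ₹2,304,000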